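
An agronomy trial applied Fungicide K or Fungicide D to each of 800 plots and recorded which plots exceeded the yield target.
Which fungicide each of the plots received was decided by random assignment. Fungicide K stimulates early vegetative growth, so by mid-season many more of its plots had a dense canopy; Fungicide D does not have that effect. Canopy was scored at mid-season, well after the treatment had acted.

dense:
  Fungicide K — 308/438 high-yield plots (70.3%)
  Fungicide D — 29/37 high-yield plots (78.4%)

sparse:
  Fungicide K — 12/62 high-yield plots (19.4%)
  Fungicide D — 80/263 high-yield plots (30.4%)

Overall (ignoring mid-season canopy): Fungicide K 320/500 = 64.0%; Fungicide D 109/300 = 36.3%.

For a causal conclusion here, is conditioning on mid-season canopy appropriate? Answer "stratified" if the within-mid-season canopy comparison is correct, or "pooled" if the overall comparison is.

pooled

The stratified and pooled comparisons disagree (Fungicide D wins within each mid-season canopy; Fungicide K wins overall), so the answer turns on the causal role of mid-season canopy.
Mid-season canopy lies on the pathway fungicide → mid-season canopy → outcome, so adjusting for it blocks the indirect effect. For the total causal effect of fungicide, use the unadjusted pooled rates.
Pooled: Fungicide K 64.0% vs Fungicide D 36.3%; Fungicide K is higher overall.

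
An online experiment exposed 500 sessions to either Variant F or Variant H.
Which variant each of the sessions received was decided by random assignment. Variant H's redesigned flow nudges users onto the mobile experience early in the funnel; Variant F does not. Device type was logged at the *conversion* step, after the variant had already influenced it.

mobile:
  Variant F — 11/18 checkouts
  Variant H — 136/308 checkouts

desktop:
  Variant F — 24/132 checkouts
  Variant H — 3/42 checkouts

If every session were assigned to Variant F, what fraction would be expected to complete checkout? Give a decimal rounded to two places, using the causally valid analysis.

Variant F is higher inside every device type stratum but Variant H is higher in aggregate. Whether to stratify depends on how device type relates to the variant.
Device type here is a post-treatment variable shaped by the variant; conditioning on it would introduce bias rather than remove it. The overall comparison is the causal one.
So P(outcome | do(Variant F)) is just the pooled rate for Variant F: 35/150 = 0.233.

0.23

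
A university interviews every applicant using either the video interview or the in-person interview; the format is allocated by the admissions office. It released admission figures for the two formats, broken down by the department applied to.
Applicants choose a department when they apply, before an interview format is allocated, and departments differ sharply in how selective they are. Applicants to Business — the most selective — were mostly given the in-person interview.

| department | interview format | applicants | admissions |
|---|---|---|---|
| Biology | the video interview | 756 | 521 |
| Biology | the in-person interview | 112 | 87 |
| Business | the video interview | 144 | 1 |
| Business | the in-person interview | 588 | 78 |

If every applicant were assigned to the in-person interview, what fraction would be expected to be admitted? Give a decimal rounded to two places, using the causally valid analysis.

0.48

Department satisfies the back-door criterion: it is not a descendant of the interview format, and it blocks the spurious path from interview format to outcome. Adjusting for it (i.e., using the within-department rates) gives the causal effect.
Standardising the in-person interview to the population department mix: 0.542·87/112 + 0.458·78/588 = 0.482.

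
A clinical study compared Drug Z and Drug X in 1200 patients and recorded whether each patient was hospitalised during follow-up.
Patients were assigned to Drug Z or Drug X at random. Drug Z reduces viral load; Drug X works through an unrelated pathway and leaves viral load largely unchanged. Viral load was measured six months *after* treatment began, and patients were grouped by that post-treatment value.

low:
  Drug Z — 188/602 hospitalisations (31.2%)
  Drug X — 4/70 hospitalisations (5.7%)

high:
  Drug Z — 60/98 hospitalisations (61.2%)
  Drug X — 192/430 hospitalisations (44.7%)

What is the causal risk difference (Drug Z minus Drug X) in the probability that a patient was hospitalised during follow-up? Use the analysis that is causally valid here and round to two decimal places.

-0.04

Viral load is downstream of the drug. One should not condition on a consequence of treatment, so the overall rates are the right comparison.
The causal difference is the pooled difference: 0.354 − 0.392 = -0.038.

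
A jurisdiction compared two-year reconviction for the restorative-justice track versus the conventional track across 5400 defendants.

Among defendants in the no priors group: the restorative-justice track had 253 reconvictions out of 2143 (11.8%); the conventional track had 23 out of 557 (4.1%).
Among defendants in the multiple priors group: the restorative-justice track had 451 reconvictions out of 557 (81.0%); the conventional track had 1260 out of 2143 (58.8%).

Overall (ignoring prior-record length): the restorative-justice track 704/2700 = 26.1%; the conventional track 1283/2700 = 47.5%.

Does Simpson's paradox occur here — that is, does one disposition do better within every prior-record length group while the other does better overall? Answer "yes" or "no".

yes

Within each prior-record length level (no priors 11.8% vs 4.1%; multiple priors 81.0% vs 58.8%), the conventional track has the lower rate every time. Pooled: 26.1% vs 47.5% — the restorative-justice track has the lower rate overall. The two comparisons disagree.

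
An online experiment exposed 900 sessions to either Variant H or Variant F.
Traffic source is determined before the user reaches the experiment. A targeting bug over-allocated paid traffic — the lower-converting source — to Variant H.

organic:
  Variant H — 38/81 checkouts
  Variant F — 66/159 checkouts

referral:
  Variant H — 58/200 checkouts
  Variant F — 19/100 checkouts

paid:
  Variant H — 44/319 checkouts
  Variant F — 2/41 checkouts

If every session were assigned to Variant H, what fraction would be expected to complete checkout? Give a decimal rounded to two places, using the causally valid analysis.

0.28

The imbalance in traffic source arose from how sessions were allocated, not from anything the variant did; and traffic source independently affects the outcome. The pooled gap is confounded — condition on traffic source.
Standardising Variant H to the population traffic source mix: 0.267·38/81 + 0.333·58/200 + 0.400·44/319 = 0.277.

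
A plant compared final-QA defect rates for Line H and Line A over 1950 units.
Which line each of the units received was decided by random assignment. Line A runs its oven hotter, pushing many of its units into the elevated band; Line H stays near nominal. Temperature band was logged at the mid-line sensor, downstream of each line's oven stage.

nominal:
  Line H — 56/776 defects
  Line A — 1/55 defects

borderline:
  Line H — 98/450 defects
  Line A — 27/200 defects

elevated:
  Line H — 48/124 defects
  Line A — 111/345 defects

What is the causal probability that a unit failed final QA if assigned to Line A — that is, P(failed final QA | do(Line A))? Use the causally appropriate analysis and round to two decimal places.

0.23

The in-process temperature band-specific comparison favours Line A throughout, but the pooled figures favour Line H. The question is whether to condition on in-process temperature band.
In-process temperature band is recorded after the line and is itself shifted by it — it sits on the causal path from line to outcome. Conditioning on a mediator would strip out part of the effect we want; the pooled comparison gives the total causal effect.
So P(outcome | do(Line A)) is just the pooled rate for Line A: 139/600 = 0.232.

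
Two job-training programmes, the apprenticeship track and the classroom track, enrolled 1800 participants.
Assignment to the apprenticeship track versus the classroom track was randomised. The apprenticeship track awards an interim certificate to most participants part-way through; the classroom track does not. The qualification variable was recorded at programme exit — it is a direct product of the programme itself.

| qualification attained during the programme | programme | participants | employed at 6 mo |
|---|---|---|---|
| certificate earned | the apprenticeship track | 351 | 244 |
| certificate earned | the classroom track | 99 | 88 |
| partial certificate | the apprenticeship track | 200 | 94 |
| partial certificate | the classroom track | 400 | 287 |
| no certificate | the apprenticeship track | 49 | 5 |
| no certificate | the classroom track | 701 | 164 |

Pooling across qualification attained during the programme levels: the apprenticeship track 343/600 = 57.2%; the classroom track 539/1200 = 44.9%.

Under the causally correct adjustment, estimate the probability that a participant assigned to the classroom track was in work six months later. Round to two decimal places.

0.45

Within every qualification attained during the programme level the classroom track has the higher rate, yet pooled the apprenticeship track does — Simpson's reversal.
The distribution of qualification attained during the programme is itself part of what the programme does — it is an intermediate outcome. Holding it fixed would remove that part of the effect; the total effect is the pooled difference.
So P(outcome | do(the classroom track)) is just the pooled rate for the classroom track: 539/1200 = 0.449.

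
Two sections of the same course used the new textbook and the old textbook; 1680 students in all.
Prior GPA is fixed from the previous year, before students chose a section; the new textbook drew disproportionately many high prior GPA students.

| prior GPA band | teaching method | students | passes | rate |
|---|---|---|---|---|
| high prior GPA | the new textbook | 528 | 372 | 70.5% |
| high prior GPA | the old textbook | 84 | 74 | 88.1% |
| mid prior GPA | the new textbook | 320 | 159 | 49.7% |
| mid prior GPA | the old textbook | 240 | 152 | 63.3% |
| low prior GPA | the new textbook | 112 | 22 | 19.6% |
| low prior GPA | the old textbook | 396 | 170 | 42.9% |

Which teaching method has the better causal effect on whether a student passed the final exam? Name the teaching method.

the old textbook

the old textbook is higher inside every prior GPA band stratum but the new textbook is higher in aggregate. Whether to stratify depends on how prior GPA band relates to the teaching method.
Since prior GPA band is a pre-existing factor (not a product of the teaching method) and it affects the outcome on its own, it is a confounder. The stratified rates, not the pooled rate, identify the causal effect.
Within each level — high prior GPA: 70.5% vs 88.1%; mid prior GPA: 49.7% vs 63.3%; low prior GPA: 19.6% vs 42.9% — the old textbook is higher every time.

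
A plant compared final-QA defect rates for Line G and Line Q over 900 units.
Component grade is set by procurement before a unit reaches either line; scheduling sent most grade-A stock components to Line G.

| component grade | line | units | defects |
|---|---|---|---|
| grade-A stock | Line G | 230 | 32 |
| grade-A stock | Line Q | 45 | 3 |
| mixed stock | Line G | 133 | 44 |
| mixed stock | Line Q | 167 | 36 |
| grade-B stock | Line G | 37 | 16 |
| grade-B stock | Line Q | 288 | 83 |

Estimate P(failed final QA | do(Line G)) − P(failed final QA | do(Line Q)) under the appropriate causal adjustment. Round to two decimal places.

+0.11

The imbalance in component grade arose from how units were allocated, not from anything the line did; and component grade independently affects the outcome. The pooled gap is confounded — condition on component grade.
Adjusting over the population distribution of component grade: 0.306·(0.139−0.067) + 0.333·(0.331−0.216) + 0.361·(0.432−0.288) = +0.113.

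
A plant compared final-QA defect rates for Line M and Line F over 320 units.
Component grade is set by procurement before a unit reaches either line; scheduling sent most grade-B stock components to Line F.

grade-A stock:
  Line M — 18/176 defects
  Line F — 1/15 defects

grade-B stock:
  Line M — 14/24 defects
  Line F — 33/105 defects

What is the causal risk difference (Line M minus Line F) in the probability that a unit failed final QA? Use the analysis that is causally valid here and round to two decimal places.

+0.13

The imbalance in component grade arose from how units were allocated, not from anything the line did; and component grade independently affects the outcome. The pooled gap is confounded — condition on component grade.
Adjusting over the population distribution of component grade: 0.597·(0.102−0.067) + 0.403·(0.583−0.314) = +0.130.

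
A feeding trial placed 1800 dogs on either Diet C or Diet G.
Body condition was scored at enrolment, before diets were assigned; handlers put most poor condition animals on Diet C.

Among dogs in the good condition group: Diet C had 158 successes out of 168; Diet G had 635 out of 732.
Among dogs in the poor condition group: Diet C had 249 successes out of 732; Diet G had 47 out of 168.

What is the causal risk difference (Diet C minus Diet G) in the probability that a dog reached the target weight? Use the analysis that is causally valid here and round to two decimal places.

Since starting body condition is a pre-existing factor (not a product of the diet) and it affects the outcome on its own, it is a confounder. The stratified rates, not the pooled rate, identify the causal effect.
Adjusting over the population distribution of starting body condition: 0.500·(0.940−0.867) + 0.500·(0.340−0.280) = +0.067.

+0.07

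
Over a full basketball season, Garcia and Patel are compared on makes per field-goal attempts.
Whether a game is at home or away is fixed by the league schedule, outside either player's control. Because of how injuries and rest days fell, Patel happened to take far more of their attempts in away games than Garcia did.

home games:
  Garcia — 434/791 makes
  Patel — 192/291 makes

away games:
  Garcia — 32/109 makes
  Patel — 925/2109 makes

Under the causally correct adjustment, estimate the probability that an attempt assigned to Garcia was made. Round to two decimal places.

0.38

Game venue is set before the player has any effect — it is not caused by the player — and it independently drives the outcome. That makes it a confounder, so the causal comparison is within game venue levels.
Standardising Garcia to the population game venue mix: 0.328·434/791 + 0.672·32/109 = 0.377.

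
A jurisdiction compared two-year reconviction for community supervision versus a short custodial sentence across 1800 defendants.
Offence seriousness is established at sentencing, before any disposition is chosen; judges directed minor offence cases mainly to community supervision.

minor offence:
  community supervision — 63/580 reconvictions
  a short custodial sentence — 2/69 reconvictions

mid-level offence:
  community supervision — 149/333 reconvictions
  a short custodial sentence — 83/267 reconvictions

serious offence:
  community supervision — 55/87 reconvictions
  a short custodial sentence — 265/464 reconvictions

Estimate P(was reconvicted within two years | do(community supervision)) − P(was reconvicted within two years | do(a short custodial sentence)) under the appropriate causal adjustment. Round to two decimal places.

Nothing the disposition does changes offence seriousness; the imbalance is an allocation artefact. With offence seriousness also predicting the outcome, the pooled figure is confounded, and the within-stratum comparison is the causal one.
Adjusting over the population distribution of offence seriousness: 0.361·(0.109−0.029) + 0.333·(0.447−0.311) + 0.306·(0.632−0.571) = +0.093.

+0.09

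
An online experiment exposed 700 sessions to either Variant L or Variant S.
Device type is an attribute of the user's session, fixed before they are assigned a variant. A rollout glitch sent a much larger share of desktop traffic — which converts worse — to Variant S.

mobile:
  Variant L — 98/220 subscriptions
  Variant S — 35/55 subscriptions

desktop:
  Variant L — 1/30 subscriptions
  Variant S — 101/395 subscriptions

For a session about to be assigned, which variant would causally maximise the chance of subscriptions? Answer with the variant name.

The imbalance in device type arose from how sessions were allocated, not from anything the variant did; and device type independently affects the outcome. The pooled gap is confounded — condition on device type.
Within each level — mobile: 44.5% vs 63.6%; desktop: 3.3% vs 25.6% — Variant S is higher every time.

Variant S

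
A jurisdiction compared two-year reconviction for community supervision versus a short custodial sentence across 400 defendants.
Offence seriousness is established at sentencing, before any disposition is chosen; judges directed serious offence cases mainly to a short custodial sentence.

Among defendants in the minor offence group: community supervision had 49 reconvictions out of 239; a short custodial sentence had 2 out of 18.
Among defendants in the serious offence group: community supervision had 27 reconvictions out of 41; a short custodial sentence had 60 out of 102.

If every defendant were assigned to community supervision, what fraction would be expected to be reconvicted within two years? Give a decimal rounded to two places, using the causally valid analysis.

0.37

The stratified and pooled comparisons disagree (a short custodial sentence wins within each offence seriousness; community supervision wins overall), so the answer turns on the causal role of offence seriousness.
Offence seriousness satisfies the back-door criterion: it is not a descendant of the disposition, and it blocks the spurious path from disposition to outcome. Adjusting for it (i.e., using the within-offence seriousness rates) gives the causal effect.
Standardising community supervision to the population offence seriousness mix: 0.642·49/239 + 0.357·27/41 = 0.367.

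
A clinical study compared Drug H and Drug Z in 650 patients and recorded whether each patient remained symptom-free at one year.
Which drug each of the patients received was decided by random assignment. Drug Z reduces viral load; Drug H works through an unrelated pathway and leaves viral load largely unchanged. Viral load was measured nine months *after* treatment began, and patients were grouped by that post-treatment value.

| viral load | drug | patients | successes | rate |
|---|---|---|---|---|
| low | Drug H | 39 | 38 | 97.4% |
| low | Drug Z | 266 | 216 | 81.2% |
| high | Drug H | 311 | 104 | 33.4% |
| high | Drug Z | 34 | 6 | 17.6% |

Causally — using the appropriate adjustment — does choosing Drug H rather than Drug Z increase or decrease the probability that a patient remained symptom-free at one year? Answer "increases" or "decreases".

decreases

Viral load is downstream of the drug. One should not condition on a consequence of treatment, so the overall rates are the right comparison.
Pooled: Drug H 40.6% vs Drug Z 74.0%; Drug Z is higher overall.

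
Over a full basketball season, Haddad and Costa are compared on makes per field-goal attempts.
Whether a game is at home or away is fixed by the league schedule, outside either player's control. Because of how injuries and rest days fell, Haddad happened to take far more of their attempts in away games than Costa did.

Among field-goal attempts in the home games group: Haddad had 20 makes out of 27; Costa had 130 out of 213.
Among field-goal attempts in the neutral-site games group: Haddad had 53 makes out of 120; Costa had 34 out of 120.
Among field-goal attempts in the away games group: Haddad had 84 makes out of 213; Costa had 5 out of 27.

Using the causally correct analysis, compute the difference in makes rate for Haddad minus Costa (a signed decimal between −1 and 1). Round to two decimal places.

Within every game venue level Haddad has the higher rate, yet pooled Costa does — Simpson's reversal.
The imbalance in game venue arose from how field-goal attempts were allocated, not from anything the player did; and game venue independently affects the outcome. The pooled gap is confounded — condition on game venue.
Adjusting over the population distribution of game venue: 0.333·(0.741−0.610) + 0.333·(0.442−0.283) + 0.333·(0.394−0.185) = +0.166.

+0.17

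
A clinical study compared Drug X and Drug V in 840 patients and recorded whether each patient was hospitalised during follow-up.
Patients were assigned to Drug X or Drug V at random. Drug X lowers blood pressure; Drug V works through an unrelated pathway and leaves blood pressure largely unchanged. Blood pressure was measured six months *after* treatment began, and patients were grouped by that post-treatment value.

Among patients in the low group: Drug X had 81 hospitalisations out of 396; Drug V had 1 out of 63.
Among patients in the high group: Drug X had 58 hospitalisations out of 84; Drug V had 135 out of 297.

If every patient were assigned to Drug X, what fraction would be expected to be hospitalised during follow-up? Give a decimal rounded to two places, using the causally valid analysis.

Within every blood pressure level Drug V has the lower rate, yet pooled Drug X does — Simpson's reversal.
Blood pressure is downstream of the drug. One should not condition on a consequence of treatment, so the overall rates are the right comparison.
So P(outcome | do(Drug X)) is just the pooled rate for Drug X: 139/480 = 0.290.

0.29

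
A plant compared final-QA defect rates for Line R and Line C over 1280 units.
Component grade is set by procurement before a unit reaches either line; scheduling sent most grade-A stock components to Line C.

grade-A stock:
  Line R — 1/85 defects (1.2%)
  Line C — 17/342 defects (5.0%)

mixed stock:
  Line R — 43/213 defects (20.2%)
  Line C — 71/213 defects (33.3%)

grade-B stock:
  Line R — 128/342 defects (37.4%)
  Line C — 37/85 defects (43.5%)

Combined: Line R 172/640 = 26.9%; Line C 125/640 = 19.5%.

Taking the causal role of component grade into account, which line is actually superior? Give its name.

Line R

Within every component grade level Line R has the lower rate, yet pooled Line C does — Simpson's reversal.
Since component grade is a pre-existing factor (not a product of the line) and it affects the outcome on its own, it is a confounder. The stratified rates, not the pooled rate, identify the causal effect.
Within each level — grade-A stock: 1.2% vs 5.0%; mixed stock: 20.2% vs 33.3%; grade-B stock: 37.4% vs 43.5% — Line R is lower every time.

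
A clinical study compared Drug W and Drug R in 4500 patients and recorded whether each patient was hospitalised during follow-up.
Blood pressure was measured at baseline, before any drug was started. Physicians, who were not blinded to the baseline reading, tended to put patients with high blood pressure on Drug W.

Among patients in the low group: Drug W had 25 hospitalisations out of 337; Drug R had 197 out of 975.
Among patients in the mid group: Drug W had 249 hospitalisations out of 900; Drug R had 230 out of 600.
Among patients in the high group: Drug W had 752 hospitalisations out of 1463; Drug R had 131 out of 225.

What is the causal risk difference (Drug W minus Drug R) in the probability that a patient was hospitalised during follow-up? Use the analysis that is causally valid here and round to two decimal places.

The stratified and pooled comparisons disagree (Drug W wins within each blood pressure; Drug R wins overall), so the answer turns on the causal role of blood pressure.
The imbalance in blood pressure arose from how patients were allocated, not from anything the drug did; and blood pressure independently affects the outcome. The pooled gap is confounded — condition on blood pressure.
Adjusting over the population distribution of blood pressure: 0.292·(0.074−0.202) + 0.333·(0.277−0.383) + 0.375·(0.514−0.582) = -0.098.

-0.10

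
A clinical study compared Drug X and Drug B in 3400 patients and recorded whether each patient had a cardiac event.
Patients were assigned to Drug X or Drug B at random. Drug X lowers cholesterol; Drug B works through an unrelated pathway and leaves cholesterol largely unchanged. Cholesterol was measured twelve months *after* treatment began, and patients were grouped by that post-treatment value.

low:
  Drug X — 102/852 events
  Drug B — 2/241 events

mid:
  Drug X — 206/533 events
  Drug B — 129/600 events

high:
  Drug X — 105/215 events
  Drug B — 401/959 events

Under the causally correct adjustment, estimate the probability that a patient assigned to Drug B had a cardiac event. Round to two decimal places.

0.30

Cholesterol lies on the pathway drug → cholesterol → outcome, so adjusting for it blocks the indirect effect. For the total causal effect of drug, use the unadjusted pooled rates.
So P(outcome | do(Drug B)) is just the pooled rate for Drug B: 532/1800 = 0.296.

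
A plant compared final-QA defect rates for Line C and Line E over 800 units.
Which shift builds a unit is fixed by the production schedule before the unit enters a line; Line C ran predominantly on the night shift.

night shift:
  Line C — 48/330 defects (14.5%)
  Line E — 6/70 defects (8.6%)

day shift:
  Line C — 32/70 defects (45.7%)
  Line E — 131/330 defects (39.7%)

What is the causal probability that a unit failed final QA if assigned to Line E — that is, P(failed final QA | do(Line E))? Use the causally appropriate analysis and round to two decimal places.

The stratified and pooled comparisons disagree (Line E wins within each shift; Line C wins overall), so the answer turns on the causal role of shift.
The imbalance in shift arose from how units were allocated, not from anything the line did; and shift independently affects the outcome. The pooled gap is confounded — condition on shift.
Standardising Line E to the population shift mix: 0.500·6/70 + 0.500·131/330 = 0.241.

0.24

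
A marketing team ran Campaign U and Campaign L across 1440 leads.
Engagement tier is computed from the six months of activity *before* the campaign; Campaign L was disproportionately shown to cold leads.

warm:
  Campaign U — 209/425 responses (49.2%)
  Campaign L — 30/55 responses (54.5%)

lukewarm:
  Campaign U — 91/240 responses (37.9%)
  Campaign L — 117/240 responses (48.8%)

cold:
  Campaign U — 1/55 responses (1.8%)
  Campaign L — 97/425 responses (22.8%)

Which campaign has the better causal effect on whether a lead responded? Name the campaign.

Campaign L

The stratified and pooled comparisons disagree (Campaign L wins within each engagement tier; Campaign U wins overall), so the answer turns on the causal role of engagement tier.
Engagement tier differs across campaigns for reasons unrelated to any effect of the campaign itself, and it separately predicts the outcome — a classic confounder. We must compare within engagement tier levels.
Within each level — warm: 49.2% vs 54.5%; lukewarm: 37.9% vs 48.8%; cold: 1.8% vs 22.8% — Campaign L is higher every time.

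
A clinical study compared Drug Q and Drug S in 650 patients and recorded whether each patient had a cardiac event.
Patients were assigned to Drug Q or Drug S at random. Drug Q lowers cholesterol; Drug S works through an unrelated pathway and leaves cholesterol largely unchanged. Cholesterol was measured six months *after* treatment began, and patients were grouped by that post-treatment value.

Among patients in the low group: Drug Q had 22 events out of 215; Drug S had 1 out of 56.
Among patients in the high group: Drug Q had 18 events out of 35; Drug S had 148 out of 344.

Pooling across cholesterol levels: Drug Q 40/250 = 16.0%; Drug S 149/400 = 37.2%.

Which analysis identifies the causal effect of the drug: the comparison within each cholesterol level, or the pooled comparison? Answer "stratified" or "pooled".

pooled

The stratified and pooled comparisons disagree (Drug S wins within each cholesterol; Drug Q wins overall), so the answer turns on the causal role of cholesterol.
Cholesterol is downstream of the drug. One should not condition on a consequence of treatment, so the overall rates are the right comparison.
Pooled: Drug Q 16.0% vs Drug S 37.2%; Drug Q is lower overall.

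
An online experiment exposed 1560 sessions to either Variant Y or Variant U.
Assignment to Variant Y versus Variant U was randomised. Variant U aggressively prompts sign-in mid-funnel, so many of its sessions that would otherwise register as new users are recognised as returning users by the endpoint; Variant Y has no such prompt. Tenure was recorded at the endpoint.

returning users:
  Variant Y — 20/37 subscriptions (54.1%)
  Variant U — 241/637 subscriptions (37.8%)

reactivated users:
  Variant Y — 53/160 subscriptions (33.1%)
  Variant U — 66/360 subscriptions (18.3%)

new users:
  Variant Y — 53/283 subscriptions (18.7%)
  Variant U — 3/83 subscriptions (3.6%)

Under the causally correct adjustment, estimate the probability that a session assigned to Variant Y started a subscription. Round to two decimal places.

Variant Y is higher inside every user tenure stratum but Variant U is higher in aggregate. Whether to stratify depends on how user tenure relates to the variant.
User tenure here is a post-treatment variable shaped by the variant; conditioning on it would introduce bias rather than remove it. The overall comparison is the causal one.
So P(outcome | do(Variant Y)) is just the pooled rate for Variant Y: 126/480 = 0.263.

0.26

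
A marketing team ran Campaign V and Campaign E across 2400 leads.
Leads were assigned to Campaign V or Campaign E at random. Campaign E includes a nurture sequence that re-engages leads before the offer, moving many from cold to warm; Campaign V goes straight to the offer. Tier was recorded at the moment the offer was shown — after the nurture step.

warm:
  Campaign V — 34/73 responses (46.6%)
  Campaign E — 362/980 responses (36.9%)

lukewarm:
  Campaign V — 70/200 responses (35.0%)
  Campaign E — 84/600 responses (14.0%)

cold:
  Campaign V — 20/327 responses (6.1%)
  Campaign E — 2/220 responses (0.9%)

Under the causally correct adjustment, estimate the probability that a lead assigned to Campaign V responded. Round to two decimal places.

0.21

The engagement tier-specific comparison favours Campaign V throughout, but the pooled figures favour Campaign E. The question is whether to condition on engagement tier.
Engagement tier here is a post-treatment variable shaped by the campaign; conditioning on it would introduce bias rather than remove it. The overall comparison is the causal one.
So P(outcome | do(Campaign V)) is just the pooled rate for Campaign V: 124/600 = 0.207.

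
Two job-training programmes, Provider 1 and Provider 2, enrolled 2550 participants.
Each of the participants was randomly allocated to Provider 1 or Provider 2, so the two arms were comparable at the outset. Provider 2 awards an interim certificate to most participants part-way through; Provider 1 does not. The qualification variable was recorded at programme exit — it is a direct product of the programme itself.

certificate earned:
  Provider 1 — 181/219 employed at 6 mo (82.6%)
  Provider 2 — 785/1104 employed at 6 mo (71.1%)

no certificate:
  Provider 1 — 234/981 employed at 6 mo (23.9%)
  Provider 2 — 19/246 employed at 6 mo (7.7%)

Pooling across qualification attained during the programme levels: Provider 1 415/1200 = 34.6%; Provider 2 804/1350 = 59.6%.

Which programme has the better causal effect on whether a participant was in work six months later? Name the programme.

Because the programme influences qualification attained during the programme, qualification attained during the programme is a post-treatment mediator, not a confounder. Stratifying on it would bias the estimate; the causal effect is the crude pooled difference.
Pooled: Provider 1 34.6% vs Provider 2 59.6%; Provider 2 is higher overall.

Provider 2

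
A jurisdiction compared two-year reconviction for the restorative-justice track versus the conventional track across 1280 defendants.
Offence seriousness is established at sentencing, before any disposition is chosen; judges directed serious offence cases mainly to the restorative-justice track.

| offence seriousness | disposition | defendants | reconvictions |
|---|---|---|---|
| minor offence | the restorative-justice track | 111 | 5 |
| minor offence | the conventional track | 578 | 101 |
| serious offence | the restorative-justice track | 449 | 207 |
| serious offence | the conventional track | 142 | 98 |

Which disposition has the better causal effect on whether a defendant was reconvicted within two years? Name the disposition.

the restorative-justice track

Here offence seriousness is a common cause — it drives both which disposition a case falls under and the outcome. The crude comparison mixes populations; the stratum-specific rates are the causally relevant ones.
Within each level — minor offence: 4.5% vs 17.5%; serious offence: 46.1% vs 69.0% — the restorative-justice track is lower every time.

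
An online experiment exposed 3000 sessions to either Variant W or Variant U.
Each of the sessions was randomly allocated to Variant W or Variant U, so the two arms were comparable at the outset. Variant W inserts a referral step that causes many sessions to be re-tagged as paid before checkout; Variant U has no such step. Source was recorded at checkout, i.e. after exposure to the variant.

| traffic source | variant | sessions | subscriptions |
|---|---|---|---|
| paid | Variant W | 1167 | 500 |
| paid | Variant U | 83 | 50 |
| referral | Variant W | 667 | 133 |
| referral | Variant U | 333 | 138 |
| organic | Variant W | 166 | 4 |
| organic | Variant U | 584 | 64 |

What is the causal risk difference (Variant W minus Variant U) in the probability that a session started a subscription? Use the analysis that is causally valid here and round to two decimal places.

The distribution of traffic source is itself part of what the variant does — it is an intermediate outcome. Holding it fixed would remove that part of the effect; the total effect is the pooled difference.
The causal difference is the pooled difference: 0.319 − 0.252 = +0.067.

+0.07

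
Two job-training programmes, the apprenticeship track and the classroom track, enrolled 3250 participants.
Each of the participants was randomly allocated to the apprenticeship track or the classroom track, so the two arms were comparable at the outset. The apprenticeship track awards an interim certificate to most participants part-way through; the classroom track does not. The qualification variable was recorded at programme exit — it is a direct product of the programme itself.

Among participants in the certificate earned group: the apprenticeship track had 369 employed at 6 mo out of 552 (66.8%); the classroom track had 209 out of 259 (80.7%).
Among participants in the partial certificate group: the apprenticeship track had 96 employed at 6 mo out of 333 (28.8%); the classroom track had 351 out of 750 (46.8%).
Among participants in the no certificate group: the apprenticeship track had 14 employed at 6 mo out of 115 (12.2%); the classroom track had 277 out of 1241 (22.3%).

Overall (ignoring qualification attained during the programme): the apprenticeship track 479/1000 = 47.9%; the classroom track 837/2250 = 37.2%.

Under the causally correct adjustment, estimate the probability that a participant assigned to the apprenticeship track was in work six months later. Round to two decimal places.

Within every qualification attained during the programme level the classroom track has the higher rate, yet pooled the apprenticeship track does — Simpson's reversal.
Qualification attained during the programme here is a post-treatment variable shaped by the programme; conditioning on it would introduce bias rather than remove it. The overall comparison is the causal one.
So P(outcome | do(the apprenticeship track)) is just the pooled rate for the apprenticeship track: 479/1000 = 0.479.

0.48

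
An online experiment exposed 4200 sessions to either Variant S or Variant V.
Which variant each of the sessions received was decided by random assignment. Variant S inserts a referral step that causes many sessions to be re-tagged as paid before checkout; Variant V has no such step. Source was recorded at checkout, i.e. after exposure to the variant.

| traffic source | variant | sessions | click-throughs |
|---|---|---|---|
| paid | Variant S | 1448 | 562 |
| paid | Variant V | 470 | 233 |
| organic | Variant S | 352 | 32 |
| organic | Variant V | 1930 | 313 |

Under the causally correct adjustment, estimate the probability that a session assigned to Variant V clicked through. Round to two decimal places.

0.23

Traffic source is recorded after the variant and is itself shifted by it — it sits on the causal path from variant to outcome. Conditioning on a mediator would strip out part of the effect we want; the pooled comparison gives the total causal effect.
So P(outcome | do(Variant V)) is just the pooled rate for Variant V: 546/2400 = 0.228.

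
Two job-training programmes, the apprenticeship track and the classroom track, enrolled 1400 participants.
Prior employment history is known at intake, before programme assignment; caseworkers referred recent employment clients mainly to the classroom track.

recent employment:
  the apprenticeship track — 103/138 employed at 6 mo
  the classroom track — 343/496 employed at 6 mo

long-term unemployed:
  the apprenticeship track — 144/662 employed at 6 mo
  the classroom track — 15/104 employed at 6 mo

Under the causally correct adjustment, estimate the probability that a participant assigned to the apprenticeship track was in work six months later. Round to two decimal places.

the apprenticeship track is higher inside every prior employment history stratum but the classroom track is higher in aggregate. Whether to stratify depends on how prior employment history relates to the programme.
Prior employment history differs across programmes for reasons unrelated to any effect of the programme itself, and it separately predicts the outcome — a classic confounder. We must compare within prior employment history levels.
Standardising the apprenticeship track to the population prior employment history mix: 0.453·103/138 + 0.547·144/662 = 0.457.

0.46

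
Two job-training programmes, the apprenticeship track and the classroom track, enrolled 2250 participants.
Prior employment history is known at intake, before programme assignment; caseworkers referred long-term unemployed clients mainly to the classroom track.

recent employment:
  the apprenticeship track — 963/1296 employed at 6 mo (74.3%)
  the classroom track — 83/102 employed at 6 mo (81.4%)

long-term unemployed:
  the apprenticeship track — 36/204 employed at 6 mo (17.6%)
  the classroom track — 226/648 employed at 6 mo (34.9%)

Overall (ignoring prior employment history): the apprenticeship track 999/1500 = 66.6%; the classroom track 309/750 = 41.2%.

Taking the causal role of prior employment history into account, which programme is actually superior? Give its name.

Within every prior employment history level the classroom track has the higher rate, yet pooled the apprenticeship track does — Simpson's reversal.
Nothing the programme does changes prior employment history; the imbalance is an allocation artefact. With prior employment history also predicting the outcome, the pooled figure is confounded, and the within-stratum comparison is the causal one.
Within each level — recent employment: 74.3% vs 81.4%; long-term unemployed: 17.6% vs 34.9% — the classroom track is higher every time.

the classroom track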